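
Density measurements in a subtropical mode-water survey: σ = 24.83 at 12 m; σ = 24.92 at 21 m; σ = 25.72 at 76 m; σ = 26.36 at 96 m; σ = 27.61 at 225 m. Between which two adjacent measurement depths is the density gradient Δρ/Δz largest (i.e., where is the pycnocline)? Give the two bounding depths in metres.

76–96 m

Compute the density gradient over each adjacent pair:
  12–21 m: Δρ/Δz = 0.09/9 = 0.010 kg m⁻⁴
  21–76 m: Δρ/Δz = 0.80/55 = 0.015 kg m⁻⁴
  76–96 m: Δρ/Δz = 0.64/20 = 0.032 kg m⁻⁴
  96–225 m: Δρ/Δz = 1.25/129 = 9.7 × 10⁻³ kg m⁻⁴
The largest gradient is in the 76–96 m interval — the pycnocline.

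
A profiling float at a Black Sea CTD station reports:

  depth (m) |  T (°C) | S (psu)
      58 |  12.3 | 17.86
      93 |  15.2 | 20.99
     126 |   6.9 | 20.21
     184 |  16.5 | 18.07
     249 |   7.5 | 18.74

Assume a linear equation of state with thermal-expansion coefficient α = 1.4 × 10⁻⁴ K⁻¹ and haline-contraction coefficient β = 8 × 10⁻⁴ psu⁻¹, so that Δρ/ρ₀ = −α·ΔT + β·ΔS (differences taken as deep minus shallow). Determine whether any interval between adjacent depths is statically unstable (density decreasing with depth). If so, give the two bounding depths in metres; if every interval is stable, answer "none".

126–184 m

Evaluate Δρ/ρ₀ = −αΔT + βΔS across each adjacent pair:
  58–93 m: −αΔT+βΔS = −(1.4 × 10⁻⁴)(+2.9)+(8 × 10⁻⁴)(+3.13) = 2.1 × 10⁻³ → stable
  93–126 m: −αΔT+βΔS = −(1.4 × 10⁻⁴)(-8.3)+(8 × 10⁻⁴)(-0.78) = 5.4 × 10⁻⁴ → stable
  126–184 m: −αΔT+βΔS = −(1.4 × 10⁻⁴)(+9.6)+(8 × 10⁻⁴)(-2.14) = -3.1 × 10⁻³ → UNSTABLE
  184–249 m: −αΔT+βΔS = −(1.4 × 10⁻⁴)(-9.0)+(8 × 10⁻⁴)(+0.67) = 1.8 × 10⁻³ → stable
The 126–184 m interval has Δρ < 0: lighter water underlies denser water.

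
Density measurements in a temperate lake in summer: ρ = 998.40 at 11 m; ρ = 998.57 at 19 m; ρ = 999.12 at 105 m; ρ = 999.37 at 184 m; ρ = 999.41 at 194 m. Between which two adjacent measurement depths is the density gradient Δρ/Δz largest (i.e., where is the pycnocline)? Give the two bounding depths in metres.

11–19 m

Compute the density gradient over each adjacent pair:
  11–19 m: Δρ/Δz = 0.17/8 = 0.021 kg m⁻⁴
  19–105 m: Δρ/Δz = 0.55/86 = 6.4 × 10⁻³ kg m⁻⁴
  105–184 m: Δρ/Δz = 0.25/79 = 3.2 × 10⁻³ kg m⁻⁴
  184–194 m: Δρ/Δz = 0.04/10 = 4.0 × 10⁻³ kg m⁻⁴
The largest gradient is in the 11–19 m interval — the pycnocline.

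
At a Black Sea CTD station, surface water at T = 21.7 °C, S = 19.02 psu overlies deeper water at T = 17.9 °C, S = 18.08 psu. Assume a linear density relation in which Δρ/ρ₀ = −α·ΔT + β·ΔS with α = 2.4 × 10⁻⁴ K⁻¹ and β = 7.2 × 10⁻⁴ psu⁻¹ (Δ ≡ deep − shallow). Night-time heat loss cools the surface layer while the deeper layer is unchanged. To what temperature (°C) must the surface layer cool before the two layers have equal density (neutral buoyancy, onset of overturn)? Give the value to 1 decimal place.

Neutral buoyancy requires Δρ = 0, i.e. −α(T_deep − T_surf′) + β(S_deep − S_surf) = 0.
T_surf′ = T_deep − (β/α)·ΔS = 17.9 − (7.2 × 10⁻⁴/2.4 × 10⁻⁴)·(-0.94) = 20.720 °C.
Cooling required: 21.7 − (20.720) = 0.980 °C.

20.7 °C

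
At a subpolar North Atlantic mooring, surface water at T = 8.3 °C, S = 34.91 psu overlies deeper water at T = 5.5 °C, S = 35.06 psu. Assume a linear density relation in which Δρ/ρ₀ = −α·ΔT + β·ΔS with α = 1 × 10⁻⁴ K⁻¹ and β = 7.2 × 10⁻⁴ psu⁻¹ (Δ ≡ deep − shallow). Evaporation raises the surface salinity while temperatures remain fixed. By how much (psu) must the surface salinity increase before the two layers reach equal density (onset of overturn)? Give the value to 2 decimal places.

Neutral buoyancy requires −α(T_deep − T_surf) + β(S_deep − S_surf′) = 0.
S_surf′ = S_deep − (α/β)·ΔT = 35.06 − (1 × 10⁻⁴/7.2 × 10⁻⁴)·(-2.8) = 35.4489 psu.
Increase required: 35.4489 − 34.91 = 0.5389 psu.

0.54 psu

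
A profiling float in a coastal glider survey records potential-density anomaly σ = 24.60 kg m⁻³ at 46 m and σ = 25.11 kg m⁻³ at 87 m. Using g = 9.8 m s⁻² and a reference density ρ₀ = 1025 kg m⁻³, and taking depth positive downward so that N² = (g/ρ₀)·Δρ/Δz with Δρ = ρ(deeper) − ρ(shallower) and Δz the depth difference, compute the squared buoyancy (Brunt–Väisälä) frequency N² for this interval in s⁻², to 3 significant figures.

1.19 × 10⁻⁴ s⁻²

Δρ = 1025.11 − 1024.60 = 0.51 kg m⁻³ over Δz = 87 − 46 = 41 m.
N² = (9.8/1025) × (0.51/41) = 1.1893 × 10⁻⁴ s⁻² ≈ 1.19 × 10⁻⁴ s⁻².
A positive N² confirms static stability across the interval.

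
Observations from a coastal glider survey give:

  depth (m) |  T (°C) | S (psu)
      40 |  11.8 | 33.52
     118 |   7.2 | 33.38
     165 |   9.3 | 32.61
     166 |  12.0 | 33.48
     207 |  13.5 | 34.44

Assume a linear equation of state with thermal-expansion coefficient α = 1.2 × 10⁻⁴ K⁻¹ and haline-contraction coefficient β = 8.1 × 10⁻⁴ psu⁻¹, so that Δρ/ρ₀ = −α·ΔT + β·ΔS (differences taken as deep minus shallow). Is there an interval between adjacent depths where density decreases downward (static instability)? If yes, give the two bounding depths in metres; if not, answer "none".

Evaluate Δρ/ρ₀ = −αΔT + βΔS across each adjacent pair:
  40–118 m: −αΔT+βΔS = −(1.2 × 10⁻⁴)(-4.6)+(8.1 × 10⁻⁴)(-0.14) = 4.4 × 10⁻⁴ → stable
  118–165 m: −αΔT+βΔS = −(1.2 × 10⁻⁴)(+2.1)+(8.1 × 10⁻⁴)(-0.77) = -8.8 × 10⁻⁴ → UNSTABLE
  165–166 m: −αΔT+βΔS = −(1.2 × 10⁻⁴)(+2.7)+(8.1 × 10⁻⁴)(+0.87) = 3.8 × 10⁻⁴ → stable
  166–207 m: −αΔT+βΔS = −(1.2 × 10⁻⁴)(+1.5)+(8.1 × 10⁻⁴)(+0.96) = 6.0 × 10⁻⁴ → stable
The 118–165 m interval has Δρ < 0: lighter water underlies denser water.

118–165 m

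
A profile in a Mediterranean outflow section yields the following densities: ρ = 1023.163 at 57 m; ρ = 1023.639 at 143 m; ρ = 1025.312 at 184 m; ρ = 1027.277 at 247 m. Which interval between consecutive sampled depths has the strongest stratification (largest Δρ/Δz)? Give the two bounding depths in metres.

143–184 m

Compute the density gradient over each adjacent pair:
  57–143 m: Δρ/Δz = 0.476/86 = 5.5 × 10⁻³ kg m⁻⁴
  143–184 m: Δρ/Δz = 1.673/41 = 0.041 kg m⁻⁴
  184–247 m: Δρ/Δz = 1.965/63 = 0.031 kg m⁻⁴
The largest gradient is in the 143–184 m interval — the pycnocline.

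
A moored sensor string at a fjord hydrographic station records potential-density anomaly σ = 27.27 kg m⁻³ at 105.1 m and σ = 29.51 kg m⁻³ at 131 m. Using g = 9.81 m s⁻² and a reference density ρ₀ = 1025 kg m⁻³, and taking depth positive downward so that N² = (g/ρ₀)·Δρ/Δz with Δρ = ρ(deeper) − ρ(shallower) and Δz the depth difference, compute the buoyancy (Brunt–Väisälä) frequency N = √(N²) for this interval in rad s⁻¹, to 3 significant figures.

0.0288 rad s⁻¹

Δρ = 1029.51 − 1027.27 = 2.24 kg m⁻³ over Δz = 131 − 105.1 = 25.9 m.
N² = (9.81/1025) × (2.24/25.9) = 8.2774 × 10⁻⁴ s⁻².
N = √(8.2774 × 10⁻⁴) = 0.028770 rad s⁻¹ ≈ 0.0288 rad s⁻¹.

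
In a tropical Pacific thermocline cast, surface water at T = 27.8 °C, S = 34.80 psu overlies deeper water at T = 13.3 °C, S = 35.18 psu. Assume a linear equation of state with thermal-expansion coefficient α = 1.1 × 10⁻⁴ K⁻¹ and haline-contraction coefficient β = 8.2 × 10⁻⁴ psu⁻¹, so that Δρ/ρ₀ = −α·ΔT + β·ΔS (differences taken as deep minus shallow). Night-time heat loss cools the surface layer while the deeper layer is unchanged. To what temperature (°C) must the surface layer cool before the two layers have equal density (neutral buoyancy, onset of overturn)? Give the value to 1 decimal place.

Neutral buoyancy requires Δρ = 0, i.e. −α(T_deep − T_surf′) + β(S_deep − S_surf) = 0.
T_surf′ = T_deep − (β/α)·ΔS = 13.3 − (8.2 × 10⁻⁴/1.1 × 10⁻⁴)·(+0.38) = 10.467 °C.
Cooling required: 27.8 − (10.467) = 17.333 °C.

10.5 °C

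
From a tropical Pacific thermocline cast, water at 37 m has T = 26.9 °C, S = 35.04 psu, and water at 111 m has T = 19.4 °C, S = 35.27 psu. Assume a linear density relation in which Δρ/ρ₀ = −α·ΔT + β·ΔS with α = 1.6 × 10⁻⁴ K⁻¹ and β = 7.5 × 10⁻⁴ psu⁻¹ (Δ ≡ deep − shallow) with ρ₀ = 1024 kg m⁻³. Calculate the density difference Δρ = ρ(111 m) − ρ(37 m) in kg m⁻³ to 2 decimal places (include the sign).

+1.41 kg m⁻³

ΔT = -7.5 K, ΔS = +0.23 psu (deep − shallow).
Δρ/ρ₀ = −(1.6 × 10⁻⁴)(-7.5) + (7.5 × 10⁻⁴)(+0.23) = 1.3725 × 10⁻³.
Δρ = 1024 × (1.3725 × 10⁻³) = +1.41 kg m⁻³.
Positive Δρ: denser below, stable.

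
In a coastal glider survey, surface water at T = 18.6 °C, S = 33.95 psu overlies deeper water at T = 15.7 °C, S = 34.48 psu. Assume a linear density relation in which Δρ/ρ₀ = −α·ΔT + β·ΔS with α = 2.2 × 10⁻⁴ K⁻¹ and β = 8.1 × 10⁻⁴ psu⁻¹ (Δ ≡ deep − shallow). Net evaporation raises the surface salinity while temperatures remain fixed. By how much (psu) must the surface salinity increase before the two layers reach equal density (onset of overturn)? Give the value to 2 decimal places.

1.32 psu

Neutral buoyancy requires −α(T_deep − T_surf) + β(S_deep − S_surf′) = 0.
S_surf′ = S_deep − (α/β)·ΔT = 34.48 − (2.2 × 10⁻⁴/8.1 × 10⁻⁴)·(-2.9) = 35.2677 psu.
Increase required: 35.2677 − 33.95 = 1.3177 psu.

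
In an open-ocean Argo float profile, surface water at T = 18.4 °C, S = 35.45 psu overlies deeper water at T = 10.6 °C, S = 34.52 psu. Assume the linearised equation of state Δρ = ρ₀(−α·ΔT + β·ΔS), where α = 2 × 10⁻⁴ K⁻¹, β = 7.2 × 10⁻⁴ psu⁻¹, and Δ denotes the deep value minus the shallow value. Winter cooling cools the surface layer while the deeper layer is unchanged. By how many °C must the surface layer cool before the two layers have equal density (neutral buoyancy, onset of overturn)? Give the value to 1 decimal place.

Neutral buoyancy requires Δρ = 0, i.e. −α(T_deep − T_surf′) + β(S_deep − S_surf) = 0.
T_surf′ = T_deep − (β/α)·ΔS = 10.6 − (7.2 × 10⁻⁴/2 × 10⁻⁴)·(-0.93) = 13.948 °C.
Cooling required: 18.4 − (13.948) = 4.452 °C.

4.5 °C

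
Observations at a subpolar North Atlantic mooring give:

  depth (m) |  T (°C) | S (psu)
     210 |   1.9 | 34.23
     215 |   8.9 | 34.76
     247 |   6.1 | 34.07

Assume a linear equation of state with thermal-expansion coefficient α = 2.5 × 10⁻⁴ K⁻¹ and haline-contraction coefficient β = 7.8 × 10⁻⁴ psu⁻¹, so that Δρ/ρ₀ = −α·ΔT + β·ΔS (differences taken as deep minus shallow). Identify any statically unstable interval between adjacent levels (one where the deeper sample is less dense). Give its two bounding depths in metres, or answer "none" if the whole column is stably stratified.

210–215 m

Evaluate Δρ/ρ₀ = −αΔT + βΔS across each adjacent pair:
  210–215 m: −αΔT+βΔS = −(2.5 × 10⁻⁴)(+7.0)+(7.8 × 10⁻⁴)(+0.53) = -1.3 × 10⁻³ → UNSTABLE
  215–247 m: −αΔT+βΔS = −(2.5 × 10⁻⁴)(-2.8)+(7.8 × 10⁻⁴)(-0.69) = 1.6 × 10⁻⁴ → stable
The 210–215 m interval has Δρ < 0: lighter water underlies denser water.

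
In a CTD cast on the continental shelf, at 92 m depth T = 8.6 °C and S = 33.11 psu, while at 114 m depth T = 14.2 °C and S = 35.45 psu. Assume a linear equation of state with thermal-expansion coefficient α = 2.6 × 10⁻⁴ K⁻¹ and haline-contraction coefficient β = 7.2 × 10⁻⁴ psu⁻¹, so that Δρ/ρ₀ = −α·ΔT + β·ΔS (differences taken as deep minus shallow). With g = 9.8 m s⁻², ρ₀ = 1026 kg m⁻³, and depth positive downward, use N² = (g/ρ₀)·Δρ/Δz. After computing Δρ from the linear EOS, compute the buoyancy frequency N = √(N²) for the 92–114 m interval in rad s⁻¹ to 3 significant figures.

ΔT = +5.6 K, ΔS = +2.34 psu (deep − shallow).
Δρ/ρ₀ = −αΔT + βΔS = -1.456 × 10⁻³ + 1.6848 × 10⁻³ = 2.288 × 10⁻⁴, so Δρ ≈ 0.2347 kg m⁻³.
N² = (g/ρ₀)·Δρ/Δz = g·(Δρ/ρ₀)/Δz = 9.8 × 2.288 × 10⁻⁴ / 22 = 1.0192 × 10⁻⁴ s⁻².
N = √(1.0192 × 10⁻⁴) = 0.010096 rad s⁻¹ ≈ 0.0101 rad s⁻¹.

0.0101 rad s⁻¹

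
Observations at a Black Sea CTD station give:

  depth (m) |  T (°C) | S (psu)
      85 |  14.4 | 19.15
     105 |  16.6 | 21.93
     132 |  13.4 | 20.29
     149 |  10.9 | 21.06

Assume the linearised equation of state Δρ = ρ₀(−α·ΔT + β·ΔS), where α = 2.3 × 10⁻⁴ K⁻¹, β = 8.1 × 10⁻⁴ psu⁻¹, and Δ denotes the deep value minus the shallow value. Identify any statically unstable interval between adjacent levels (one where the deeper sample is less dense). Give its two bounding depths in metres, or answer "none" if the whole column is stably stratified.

Evaluate Δρ/ρ₀ = −αΔT + βΔS across each adjacent pair:
  85–105 m: −αΔT+βΔS = −(2.3 × 10⁻⁴)(+2.2)+(8.1 × 10⁻⁴)(+2.78) = 1.7 × 10⁻³ → stable
  105–132 m: −αΔT+βΔS = −(2.3 × 10⁻⁴)(-3.2)+(8.1 × 10⁻⁴)(-1.64) = -5.9 × 10⁻⁴ → UNSTABLE
  132–149 m: −αΔT+βΔS = −(2.3 × 10⁻⁴)(-2.5)+(8.1 × 10⁻⁴)(+0.77) = 1.2 × 10⁻³ → stable
The 105–132 m interval has Δρ < 0: lighter water underlies denser water.

105–132 m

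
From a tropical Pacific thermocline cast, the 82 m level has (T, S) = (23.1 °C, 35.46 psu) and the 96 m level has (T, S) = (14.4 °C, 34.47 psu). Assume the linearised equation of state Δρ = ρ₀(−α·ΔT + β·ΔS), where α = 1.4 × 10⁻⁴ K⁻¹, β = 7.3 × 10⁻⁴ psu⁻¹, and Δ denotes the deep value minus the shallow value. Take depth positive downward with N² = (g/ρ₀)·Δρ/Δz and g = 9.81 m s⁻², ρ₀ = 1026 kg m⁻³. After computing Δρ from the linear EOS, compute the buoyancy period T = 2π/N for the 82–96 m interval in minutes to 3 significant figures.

ΔT = -8.7 K, ΔS = -0.99 psu (deep − shallow).
Δρ/ρ₀ = −αΔT + βΔS = 1.218 × 10⁻³ − 7.227 × 10⁻⁴ = 4.953 × 10⁻⁴, so Δρ ≈ 0.5082 kg m⁻³.
N² = (g/ρ₀)·Δρ/Δz = g·(Δρ/ρ₀)/Δz = 9.81 × 4.953 × 10⁻⁴ / 14 = 3.4706 × 10⁻⁴ s⁻².
N = √(3.4706 × 10⁻⁴) = 0.018630 rad s⁻¹ → T = 2π/N = 337.26 s = 5.6210 min ≈ 5.62 min.

5.62 min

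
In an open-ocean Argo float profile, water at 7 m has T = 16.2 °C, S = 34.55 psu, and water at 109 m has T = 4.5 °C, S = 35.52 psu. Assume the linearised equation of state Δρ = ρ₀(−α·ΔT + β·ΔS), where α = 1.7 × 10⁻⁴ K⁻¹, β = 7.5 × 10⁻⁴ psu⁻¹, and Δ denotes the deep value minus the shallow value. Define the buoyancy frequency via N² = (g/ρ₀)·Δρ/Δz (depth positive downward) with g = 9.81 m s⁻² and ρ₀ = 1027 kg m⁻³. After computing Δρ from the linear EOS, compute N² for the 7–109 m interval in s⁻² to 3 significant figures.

2.61 × 10⁻⁴ s⁻²

ΔT = -11.7 K, ΔS = +0.97 psu (deep − shallow).
Δρ/ρ₀ = −αΔT + βΔS = 1.989 × 10⁻³ + 7.275 × 10⁻⁴ = 2.7165 × 10⁻³, so Δρ ≈ 2.790 kg m⁻³.
N² = (g/ρ₀)·Δρ/Δz = g·(Δρ/ρ₀)/Δz = 9.81 × 2.7165 × 10⁻³ / 102 = 2.6126 × 10⁻⁴ s⁻² ≈ 2.61 × 10⁻⁴ s⁻².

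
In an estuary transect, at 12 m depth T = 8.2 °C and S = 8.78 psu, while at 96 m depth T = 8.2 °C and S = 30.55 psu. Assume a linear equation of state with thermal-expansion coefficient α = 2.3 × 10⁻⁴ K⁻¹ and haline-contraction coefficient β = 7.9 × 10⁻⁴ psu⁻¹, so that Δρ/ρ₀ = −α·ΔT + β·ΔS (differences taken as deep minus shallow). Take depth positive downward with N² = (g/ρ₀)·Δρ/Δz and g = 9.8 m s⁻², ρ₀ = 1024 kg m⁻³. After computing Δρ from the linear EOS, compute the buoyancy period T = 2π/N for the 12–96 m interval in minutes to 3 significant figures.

2.34 min

ΔT = +0.0 K, ΔS = +21.77 psu (deep − shallow).
Δρ/ρ₀ = −αΔT + βΔS = 0 + 0.0171983 = 0.0171983, so Δρ ≈ 17.61 kg m⁻³.
N² = (g/ρ₀)·Δρ/Δz = g·(Δρ/ρ₀)/Δz = 9.8 × 0.0171983 / 84 = 2.0065 × 10⁻³ s⁻².
N = √(2.0065 × 10⁻³) = 0.044794 rad s⁻¹ → T = 2π/N = 140.27 s = 2.3378 min ≈ 2.34 min.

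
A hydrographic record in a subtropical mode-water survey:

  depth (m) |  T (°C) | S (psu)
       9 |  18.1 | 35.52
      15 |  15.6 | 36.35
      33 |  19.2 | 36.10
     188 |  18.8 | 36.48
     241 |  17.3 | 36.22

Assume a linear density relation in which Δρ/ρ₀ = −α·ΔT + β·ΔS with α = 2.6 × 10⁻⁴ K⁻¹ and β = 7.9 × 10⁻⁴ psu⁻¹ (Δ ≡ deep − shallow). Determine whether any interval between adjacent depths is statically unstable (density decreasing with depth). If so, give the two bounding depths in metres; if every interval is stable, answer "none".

Evaluate Δρ/ρ₀ = −αΔT + βΔS across each adjacent pair:
  9–15 m: −αΔT+βΔS = −(2.6 × 10⁻⁴)(-2.5)+(7.9 × 10⁻⁴)(+0.83) = 1.3 × 10⁻³ → stable
  15–33 m: −αΔT+βΔS = −(2.6 × 10⁻⁴)(+3.6)+(7.9 × 10⁻⁴)(-0.25) = -1.1 × 10⁻³ → UNSTABLE
  33–188 m: −αΔT+βΔS = −(2.6 × 10⁻⁴)(-0.4)+(7.9 × 10⁻⁴)(+0.38) = 4.0 × 10⁻⁴ → stable
  188–241 m: −αΔT+βΔS = −(2.6 × 10⁻⁴)(-1.5)+(7.9 × 10⁻⁴)(-0.26) = 1.8 × 10⁻⁴ → stable
The 15–33 m interval has Δρ < 0: lighter water underlies denser water.

15–33 m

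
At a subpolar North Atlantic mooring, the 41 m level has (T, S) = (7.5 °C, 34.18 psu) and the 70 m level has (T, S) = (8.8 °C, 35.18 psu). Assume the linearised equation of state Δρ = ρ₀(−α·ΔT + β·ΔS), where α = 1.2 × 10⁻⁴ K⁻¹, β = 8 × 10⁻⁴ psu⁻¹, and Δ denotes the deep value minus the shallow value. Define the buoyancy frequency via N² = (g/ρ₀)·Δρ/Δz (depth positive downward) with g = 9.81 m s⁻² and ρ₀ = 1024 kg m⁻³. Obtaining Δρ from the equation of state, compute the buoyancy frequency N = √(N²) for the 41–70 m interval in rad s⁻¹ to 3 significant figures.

ΔT = +1.3 K, ΔS = +1.00 psu (deep − shallow).
Δρ/ρ₀ = −αΔT + βΔS = -1.56 × 10⁻⁴ + 8.00 × 10⁻⁴ = 6.44 × 10⁻⁴, so Δρ ≈ 0.6595 kg m⁻³.
N² = (g/ρ₀)·Δρ/Δz = g·(Δρ/ρ₀)/Δz = 9.81 × 6.44 × 10⁻⁴ / 29 = 2.1785 × 10⁻⁴ s⁻².
N = √(2.1785 × 10⁻⁴) = 0.014760 rad s⁻¹ ≈ 0.0148 rad s⁻¹.

0.0148 rad s⁻¹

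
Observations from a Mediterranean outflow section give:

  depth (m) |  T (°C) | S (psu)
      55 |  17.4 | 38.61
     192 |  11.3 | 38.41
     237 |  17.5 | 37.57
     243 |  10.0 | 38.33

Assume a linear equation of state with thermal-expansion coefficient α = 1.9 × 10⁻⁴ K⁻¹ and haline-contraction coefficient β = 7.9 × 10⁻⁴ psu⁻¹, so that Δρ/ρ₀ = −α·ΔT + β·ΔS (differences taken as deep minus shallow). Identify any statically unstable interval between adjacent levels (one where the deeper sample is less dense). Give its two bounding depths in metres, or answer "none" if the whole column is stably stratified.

Evaluate Δρ/ρ₀ = −αΔT + βΔS across each adjacent pair:
  55–192 m: −αΔT+βΔS = −(1.9 × 10⁻⁴)(-6.1)+(7.9 × 10⁻⁴)(-0.20) = 1.0 × 10⁻³ → stable
  192–237 m: −αΔT+βΔS = −(1.9 × 10⁻⁴)(+6.2)+(7.9 × 10⁻⁴)(-0.84) = -1.8 × 10⁻³ → UNSTABLE
  237–243 m: −αΔT+βΔS = −(1.9 × 10⁻⁴)(-7.5)+(7.9 × 10⁻⁴)(+0.76) = 2.0 × 10⁻³ → stable
The 192–237 m interval has Δρ < 0: lighter water underlies denser water.

192–237 m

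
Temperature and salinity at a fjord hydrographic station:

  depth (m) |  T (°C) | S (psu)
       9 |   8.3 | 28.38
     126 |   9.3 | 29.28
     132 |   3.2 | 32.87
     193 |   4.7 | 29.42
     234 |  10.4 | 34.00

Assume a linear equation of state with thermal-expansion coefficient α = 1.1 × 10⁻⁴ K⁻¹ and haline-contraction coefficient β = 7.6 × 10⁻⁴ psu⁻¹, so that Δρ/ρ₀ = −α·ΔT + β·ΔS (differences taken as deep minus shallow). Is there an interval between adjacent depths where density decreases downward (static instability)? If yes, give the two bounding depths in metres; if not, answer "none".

Evaluate Δρ/ρ₀ = −αΔT + βΔS across each adjacent pair:
  9–126 m: −αΔT+βΔS = −(1.1 × 10⁻⁴)(+1.0)+(7.6 × 10⁻⁴)(+0.90) = 5.7 × 10⁻⁴ → stable
  126–132 m: −αΔT+βΔS = −(1.1 × 10⁻⁴)(-6.1)+(7.6 × 10⁻⁴)(+3.59) = 3.4 × 10⁻³ → stable
  132–193 m: −αΔT+βΔS = −(1.1 × 10⁻⁴)(+1.5)+(7.6 × 10⁻⁴)(-3.45) = -2.8 × 10⁻³ → UNSTABLE
  193–234 m: −αΔT+βΔS = −(1.1 × 10⁻⁴)(+5.7)+(7.6 × 10⁻⁴)(+4.58) = 2.9 × 10⁻³ → stable
The 132–193 m interval has Δρ < 0: lighter water underlies denser water.

132–193 m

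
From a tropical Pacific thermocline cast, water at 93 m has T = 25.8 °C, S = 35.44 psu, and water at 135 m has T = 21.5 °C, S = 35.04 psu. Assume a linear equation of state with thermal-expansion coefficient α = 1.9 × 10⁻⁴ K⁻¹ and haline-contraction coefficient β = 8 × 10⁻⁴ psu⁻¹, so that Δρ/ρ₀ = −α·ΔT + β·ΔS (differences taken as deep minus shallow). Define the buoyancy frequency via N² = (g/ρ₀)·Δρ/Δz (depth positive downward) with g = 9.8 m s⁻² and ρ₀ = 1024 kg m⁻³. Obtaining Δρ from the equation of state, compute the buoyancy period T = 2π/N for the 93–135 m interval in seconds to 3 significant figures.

583 s

ΔT = -4.3 K, ΔS = -0.40 psu (deep − shallow).
Δρ/ρ₀ = −αΔT + βΔS = 8.17 × 10⁻⁴ − 3.20 × 10⁻⁴ = 4.97 × 10⁻⁴, so Δρ ≈ 0.5089 kg m⁻³.
N² = (g/ρ₀)·Δρ/Δz = g·(Δρ/ρ₀)/Δz = 9.8 × 4.97 × 10⁻⁴ / 42 = 1.1597 × 10⁻⁴ s⁻².
N = √(1.1597 × 10⁻⁴) = 0.010769 rad s⁻¹ → T = 2π/N = 583.45 s ≈ 583 s.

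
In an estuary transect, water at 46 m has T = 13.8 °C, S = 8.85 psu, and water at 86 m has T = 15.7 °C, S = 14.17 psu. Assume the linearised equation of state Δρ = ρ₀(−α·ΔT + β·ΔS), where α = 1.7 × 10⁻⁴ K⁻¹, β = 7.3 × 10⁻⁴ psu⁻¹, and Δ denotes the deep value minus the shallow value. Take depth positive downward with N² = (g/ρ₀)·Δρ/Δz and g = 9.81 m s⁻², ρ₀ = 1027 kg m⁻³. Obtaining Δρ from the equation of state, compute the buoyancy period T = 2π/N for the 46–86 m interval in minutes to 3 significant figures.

3.54 min

ΔT = +1.9 K, ΔS = +5.32 psu (deep − shallow).
Δρ/ρ₀ = −αΔT + βΔS = -3.23 × 10⁻⁴ + 3.8836 × 10⁻³ = 3.5606 × 10⁻³, so Δρ ≈ 3.657 kg m⁻³.
N² = (g/ρ₀)·Δρ/Δz = g·(Δρ/ρ₀)/Δz = 9.81 × 3.5606 × 10⁻³ / 40 = 8.7324 × 10⁻⁴ s⁻².
N = √(8.7324 × 10⁻⁴) = 0.029551 rad s⁻¹ → T = 2π/N = 212.62 s = 3.5437 min ≈ 3.54 min.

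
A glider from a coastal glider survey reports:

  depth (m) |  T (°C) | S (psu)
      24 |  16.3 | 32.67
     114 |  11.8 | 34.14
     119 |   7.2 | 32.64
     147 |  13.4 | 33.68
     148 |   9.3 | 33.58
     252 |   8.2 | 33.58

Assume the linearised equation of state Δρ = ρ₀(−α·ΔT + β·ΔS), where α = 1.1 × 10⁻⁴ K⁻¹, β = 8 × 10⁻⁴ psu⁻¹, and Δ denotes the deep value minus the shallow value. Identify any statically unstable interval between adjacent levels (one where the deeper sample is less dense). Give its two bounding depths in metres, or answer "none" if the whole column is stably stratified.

114–119 m

Evaluate Δρ/ρ₀ = −αΔT + βΔS across each adjacent pair:
  24–114 m: −αΔT+βΔS = −(1.1 × 10⁻⁴)(-4.5)+(8 × 10⁻⁴)(+1.47) = 1.7 × 10⁻³ → stable
  114–119 m: −αΔT+βΔS = −(1.1 × 10⁻⁴)(-4.6)+(8 × 10⁻⁴)(-1.50) = -6.9 × 10⁻⁴ → UNSTABLE
  119–147 m: −αΔT+βΔS = −(1.1 × 10⁻⁴)(+6.2)+(8 × 10⁻⁴)(+1.04) = 1.5 × 10⁻⁴ → stable
  147–148 m: −αΔT+βΔS = −(1.1 × 10⁻⁴)(-4.1)+(8 × 10⁻⁴)(-0.10) = 3.7 × 10⁻⁴ → stable
  148–252 m: −αΔT+βΔS = −(1.1 × 10⁻⁴)(-1.1)+(8 × 10⁻⁴)(+0.00) = 1.2 × 10⁻⁴ → stable
The 114–119 m interval has Δρ < 0: lighter water underlies denser water.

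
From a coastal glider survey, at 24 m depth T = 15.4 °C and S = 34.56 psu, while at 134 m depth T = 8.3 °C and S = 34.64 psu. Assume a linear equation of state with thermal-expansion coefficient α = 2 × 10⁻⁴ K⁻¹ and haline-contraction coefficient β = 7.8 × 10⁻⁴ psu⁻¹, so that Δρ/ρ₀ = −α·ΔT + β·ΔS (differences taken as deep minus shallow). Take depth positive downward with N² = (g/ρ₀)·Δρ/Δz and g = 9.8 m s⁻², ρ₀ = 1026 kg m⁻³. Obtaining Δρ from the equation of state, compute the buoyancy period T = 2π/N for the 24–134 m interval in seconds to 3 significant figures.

ΔT = -7.1 K, ΔS = +0.08 psu (deep − shallow).
Δρ/ρ₀ = −αΔT + βΔS = 1.42 × 10⁻³ + 6.24 × 10⁻⁵ = 1.4824 × 10⁻³, so Δρ ≈ 1.521 kg m⁻³.
N² = (g/ρ₀)·Δρ/Δz = g·(Δρ/ρ₀)/Δz = 9.8 × 1.4824 × 10⁻³ / 110 = 1.3207 × 10⁻⁴ s⁻².
N = √(1.3207 × 10⁻⁴) = 0.011492 rad s⁻¹ → T = 2π/N = 546.74 s ≈ 547 s.

547 s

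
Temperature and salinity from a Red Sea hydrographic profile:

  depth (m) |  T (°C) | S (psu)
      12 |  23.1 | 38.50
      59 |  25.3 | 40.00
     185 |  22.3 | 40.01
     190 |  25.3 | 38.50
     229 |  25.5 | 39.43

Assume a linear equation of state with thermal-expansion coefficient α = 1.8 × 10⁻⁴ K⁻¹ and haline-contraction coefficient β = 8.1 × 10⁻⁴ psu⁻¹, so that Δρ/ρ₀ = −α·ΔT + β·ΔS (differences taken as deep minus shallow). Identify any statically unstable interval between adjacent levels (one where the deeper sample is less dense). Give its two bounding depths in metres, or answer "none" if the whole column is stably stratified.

Evaluate Δρ/ρ₀ = −αΔT + βΔS across each adjacent pair:
  12–59 m: −αΔT+βΔS = −(1.8 × 10⁻⁴)(+2.2)+(8.1 × 10⁻⁴)(+1.50) = 8.2 × 10⁻⁴ → stable
  59–185 m: −αΔT+βΔS = −(1.8 × 10⁻⁴)(-3.0)+(8.1 × 10⁻⁴)(+0.01) = 5.5 × 10⁻⁴ → stable
  185–190 m: −αΔT+βΔS = −(1.8 × 10⁻⁴)(+3.0)+(8.1 × 10⁻⁴)(-1.51) = -1.8 × 10⁻³ → UNSTABLE
  190–229 m: −αΔT+βΔS = −(1.8 × 10⁻⁴)(+0.2)+(8.1 × 10⁻⁴)(+0.93) = 7.2 × 10⁻⁴ → stable
The 185–190 m interval has Δρ < 0: lighter water underlies denser water.

185–190 m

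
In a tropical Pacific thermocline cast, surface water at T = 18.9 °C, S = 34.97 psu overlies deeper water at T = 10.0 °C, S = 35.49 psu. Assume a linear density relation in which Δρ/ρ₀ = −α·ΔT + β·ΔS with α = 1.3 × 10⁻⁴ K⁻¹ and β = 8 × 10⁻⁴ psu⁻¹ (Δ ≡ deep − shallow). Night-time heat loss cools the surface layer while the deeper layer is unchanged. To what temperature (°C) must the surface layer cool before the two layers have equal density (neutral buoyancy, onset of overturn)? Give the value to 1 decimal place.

6.8 °C

Neutral buoyancy requires Δρ = 0, i.e. −α(T_deep − T_surf′) + β(S_deep − S_surf) = 0.
T_surf′ = T_deep − (β/α)·ΔS = 10.0 − (8 × 10⁻⁴/1.3 × 10⁻⁴)·(+0.52) = 6.800 °C.
Cooling required: 18.9 − (6.800) = 12.100 °C.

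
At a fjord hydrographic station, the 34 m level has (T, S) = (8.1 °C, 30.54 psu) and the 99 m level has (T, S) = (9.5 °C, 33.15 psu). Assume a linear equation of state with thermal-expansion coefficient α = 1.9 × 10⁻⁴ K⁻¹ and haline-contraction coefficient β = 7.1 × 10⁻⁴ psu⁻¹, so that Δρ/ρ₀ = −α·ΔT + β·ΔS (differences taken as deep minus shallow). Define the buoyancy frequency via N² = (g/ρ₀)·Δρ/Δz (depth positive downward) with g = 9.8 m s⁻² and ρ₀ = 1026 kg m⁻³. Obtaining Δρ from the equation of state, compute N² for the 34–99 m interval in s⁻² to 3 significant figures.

ΔT = +1.4 K, ΔS = +2.61 psu (deep − shallow).
Δρ/ρ₀ = −αΔT + βΔS = -2.66 × 10⁻⁴ + 1.8531 × 10⁻³ = 1.5871 × 10⁻³, so Δρ ≈ 1.628 kg m⁻³.
N² = (g/ρ₀)·Δρ/Δz = g·(Δρ/ρ₀)/Δz = 9.8 × 1.5871 × 10⁻³ / 65 = 2.3929 × 10⁻⁴ s⁻² ≈ 2.39 × 10⁻⁴ s⁻².

2.39 × 10⁻⁴ s⁻²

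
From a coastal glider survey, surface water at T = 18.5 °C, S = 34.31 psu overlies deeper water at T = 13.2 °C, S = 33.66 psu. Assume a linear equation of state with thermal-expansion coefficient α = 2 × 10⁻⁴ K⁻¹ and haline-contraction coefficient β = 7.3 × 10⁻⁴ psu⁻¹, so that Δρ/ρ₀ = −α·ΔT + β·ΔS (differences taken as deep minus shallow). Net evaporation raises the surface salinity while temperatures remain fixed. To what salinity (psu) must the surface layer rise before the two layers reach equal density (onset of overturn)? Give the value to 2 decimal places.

Neutral buoyancy requires −α(T_deep − T_surf) + β(S_deep − S_surf′) = 0.
S_surf′ = S_deep − (α/β)·ΔT = 33.66 − (2 × 10⁻⁴/7.3 × 10⁻⁴)·(-5.3) = 35.1121 psu.
Increase required: 35.1121 − 34.31 = 0.8021 psu.

35.11 psu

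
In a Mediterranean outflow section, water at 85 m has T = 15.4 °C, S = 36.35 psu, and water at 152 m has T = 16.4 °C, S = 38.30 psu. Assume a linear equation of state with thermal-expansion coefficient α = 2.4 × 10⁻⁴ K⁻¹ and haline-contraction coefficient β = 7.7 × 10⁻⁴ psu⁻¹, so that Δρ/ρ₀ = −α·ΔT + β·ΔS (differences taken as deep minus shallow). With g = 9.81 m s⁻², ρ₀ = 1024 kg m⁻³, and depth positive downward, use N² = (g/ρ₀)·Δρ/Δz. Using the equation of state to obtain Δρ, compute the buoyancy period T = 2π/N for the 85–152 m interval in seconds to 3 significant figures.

ΔT = +1.0 K, ΔS = +1.95 psu (deep − shallow).
Δρ/ρ₀ = −αΔT + βΔS = -2.40 × 10⁻⁴ + 1.5015 × 10⁻³ = 1.2615 × 10⁻³, so Δρ ≈ 1.292 kg m⁻³.
N² = (g/ρ₀)·Δρ/Δz = g·(Δρ/ρ₀)/Δz = 9.81 × 1.2615 × 10⁻³ / 67 = 1.8471 × 10⁻⁴ s⁻².
N = √(1.8471 × 10⁻⁴) = 0.013591 rad s⁻¹ → T = 2π/N = 462.30 s ≈ 462 s.

462 s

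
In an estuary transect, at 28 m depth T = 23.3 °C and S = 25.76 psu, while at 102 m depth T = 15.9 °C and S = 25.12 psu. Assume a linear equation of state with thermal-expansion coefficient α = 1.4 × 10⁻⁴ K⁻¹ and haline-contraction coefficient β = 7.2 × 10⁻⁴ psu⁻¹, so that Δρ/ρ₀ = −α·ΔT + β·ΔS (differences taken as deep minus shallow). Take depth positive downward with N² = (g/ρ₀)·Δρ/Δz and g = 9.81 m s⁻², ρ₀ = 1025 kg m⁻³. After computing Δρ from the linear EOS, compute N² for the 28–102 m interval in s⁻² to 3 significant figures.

7.63 × 10⁻⁵ s⁻²

ΔT = -7.4 K, ΔS = -0.64 psu (deep − shallow).
Δρ/ρ₀ = −αΔT + βΔS = 1.036 × 10⁻³ − 4.608 × 10⁻⁴ = 5.752 × 10⁻⁴, so Δρ ≈ 0.5896 kg m⁻³.
N² = (g/ρ₀)·Δρ/Δz = g·(Δρ/ρ₀)/Δz = 9.81 × 5.752 × 10⁻⁴ / 74 = 7.6253 × 10⁻⁵ s⁻² ≈ 7.63 × 10⁻⁵ s⁻².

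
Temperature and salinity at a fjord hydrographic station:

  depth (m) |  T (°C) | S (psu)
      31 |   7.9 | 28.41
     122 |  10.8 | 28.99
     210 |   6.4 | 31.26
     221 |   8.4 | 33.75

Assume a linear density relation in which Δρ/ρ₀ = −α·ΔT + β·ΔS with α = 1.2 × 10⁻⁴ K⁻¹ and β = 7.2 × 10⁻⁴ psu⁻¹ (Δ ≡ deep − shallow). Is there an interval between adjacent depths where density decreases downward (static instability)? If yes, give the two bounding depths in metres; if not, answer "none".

none

Evaluate Δρ/ρ₀ = −αΔT + βΔS across each adjacent pair:
  31–122 m: −αΔT+βΔS = −(1.2 × 10⁻⁴)(+2.9)+(7.2 × 10⁻⁴)(+0.58) = 7.0 × 10⁻⁵ → stable
  122–210 m: −αΔT+βΔS = −(1.2 × 10⁻⁴)(-4.4)+(7.2 × 10⁻⁴)(+2.27) = 2.2 × 10⁻³ → stable
  210–221 m: −αΔT+βΔS = −(1.2 × 10⁻⁴)(+2.0)+(7.2 × 10⁻⁴)(+2.49) = 1.6 × 10⁻³ → stable
Every interval has Δρ > 0: the column is stably stratified throughout.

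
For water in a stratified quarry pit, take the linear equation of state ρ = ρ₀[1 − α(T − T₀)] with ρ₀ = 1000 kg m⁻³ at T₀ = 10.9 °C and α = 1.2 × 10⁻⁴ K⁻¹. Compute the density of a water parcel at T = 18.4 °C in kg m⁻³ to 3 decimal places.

T − T₀ = +7.5 K.
Bracket = 1 − α·(+7.5) = 1 + (-9.00 × 10⁻⁴) = 0.9991000.
ρ = 1000 × 0.9991000 = 999.100 kg m⁻³.

999.100 kg m⁻³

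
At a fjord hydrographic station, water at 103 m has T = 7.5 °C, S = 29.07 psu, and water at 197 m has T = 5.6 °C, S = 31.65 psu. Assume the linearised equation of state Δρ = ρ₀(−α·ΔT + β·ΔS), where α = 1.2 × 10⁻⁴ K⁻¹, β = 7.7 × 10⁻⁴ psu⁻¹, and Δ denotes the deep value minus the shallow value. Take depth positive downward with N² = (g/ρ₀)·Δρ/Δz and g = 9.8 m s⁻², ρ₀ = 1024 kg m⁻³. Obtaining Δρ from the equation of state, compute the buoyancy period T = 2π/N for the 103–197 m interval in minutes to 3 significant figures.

ΔT = -1.9 K, ΔS = +2.58 psu (deep − shallow).
Δρ/ρ₀ = −αΔT + βΔS = 2.28 × 10⁻⁴ + 1.9866 × 10⁻³ = 2.2146 × 10⁻³, so Δρ ≈ 2.268 kg m⁻³.
N² = (g/ρ₀)·Δρ/Δz = g·(Δρ/ρ₀)/Δz = 9.8 × 2.2146 × 10⁻³ / 94 = 2.3088 × 10⁻⁴ s⁻².
N = √(2.3088 × 10⁻⁴) = 0.015195 rad s⁻¹ → T = 2π/N = 413.50 s = 6.8917 min ≈ 6.89 min.

6.89 min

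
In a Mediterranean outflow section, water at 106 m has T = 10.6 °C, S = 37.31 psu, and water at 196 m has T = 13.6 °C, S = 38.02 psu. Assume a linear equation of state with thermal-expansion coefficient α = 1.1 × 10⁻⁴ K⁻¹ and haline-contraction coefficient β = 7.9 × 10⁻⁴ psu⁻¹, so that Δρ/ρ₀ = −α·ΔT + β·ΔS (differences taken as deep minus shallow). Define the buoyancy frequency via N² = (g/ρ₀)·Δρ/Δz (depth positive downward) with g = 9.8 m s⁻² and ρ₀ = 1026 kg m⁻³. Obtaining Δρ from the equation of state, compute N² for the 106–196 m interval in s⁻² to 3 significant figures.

2.51 × 10⁻⁵ s⁻²

ΔT = +3.0 K, ΔS = +0.71 psu (deep − shallow).
Δρ/ρ₀ = −αΔT + βΔS = -3.30 × 10⁻⁴ + 5.609 × 10⁻⁴ = 2.309 × 10⁻⁴, so Δρ ≈ 0.2369 kg m⁻³.
N² = (g/ρ₀)·Δρ/Δz = g·(Δρ/ρ₀)/Δz = 9.8 × 2.309 × 10⁻⁴ / 90 = 2.5142 × 10⁻⁵ s⁻² ≈ 2.51 × 10⁻⁵ s⁻².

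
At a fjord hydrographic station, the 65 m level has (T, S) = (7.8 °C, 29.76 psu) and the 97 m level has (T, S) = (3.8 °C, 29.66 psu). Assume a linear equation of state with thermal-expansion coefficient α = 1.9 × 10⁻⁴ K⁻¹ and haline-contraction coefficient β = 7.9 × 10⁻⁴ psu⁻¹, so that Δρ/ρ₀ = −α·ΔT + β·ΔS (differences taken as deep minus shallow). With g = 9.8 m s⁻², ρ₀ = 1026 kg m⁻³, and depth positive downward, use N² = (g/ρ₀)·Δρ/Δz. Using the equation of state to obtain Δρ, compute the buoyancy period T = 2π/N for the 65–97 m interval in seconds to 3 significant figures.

ΔT = -4.0 K, ΔS = -0.10 psu (deep − shallow).
Δρ/ρ₀ = −αΔT + βΔS = 7.60 × 10⁻⁴ − 7.90 × 10⁻⁵ = 6.81 × 10⁻⁴, so Δρ ≈ 0.6987 kg m⁻³.
N² = (g/ρ₀)·Δρ/Δz = g·(Δρ/ρ₀)/Δz = 9.8 × 6.81 × 10⁻⁴ / 32 = 2.0856 × 10⁻⁴ s⁻².
N = √(2.0856 × 10⁻⁴) = 0.014442 rad s⁻¹ → T = 2π/N = 435.06 s ≈ 435 s.

435 s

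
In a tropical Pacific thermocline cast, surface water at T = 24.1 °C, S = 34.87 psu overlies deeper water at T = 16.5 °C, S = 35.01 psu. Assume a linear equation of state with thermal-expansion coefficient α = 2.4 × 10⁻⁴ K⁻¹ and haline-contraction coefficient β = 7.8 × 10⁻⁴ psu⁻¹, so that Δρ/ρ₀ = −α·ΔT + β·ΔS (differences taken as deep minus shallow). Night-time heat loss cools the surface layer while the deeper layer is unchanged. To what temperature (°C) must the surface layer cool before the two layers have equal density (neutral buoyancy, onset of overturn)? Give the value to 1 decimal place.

16.0 °C

Neutral buoyancy requires Δρ = 0, i.e. −α(T_deep − T_surf′) + β(S_deep − S_surf) = 0.
T_surf′ = T_deep − (β/α)·ΔS = 16.5 − (7.8 × 10⁻⁴/2.4 × 10⁻⁴)·(+0.14) = 16.045 °C.
Cooling required: 24.1 − (16.045) = 8.055 °C.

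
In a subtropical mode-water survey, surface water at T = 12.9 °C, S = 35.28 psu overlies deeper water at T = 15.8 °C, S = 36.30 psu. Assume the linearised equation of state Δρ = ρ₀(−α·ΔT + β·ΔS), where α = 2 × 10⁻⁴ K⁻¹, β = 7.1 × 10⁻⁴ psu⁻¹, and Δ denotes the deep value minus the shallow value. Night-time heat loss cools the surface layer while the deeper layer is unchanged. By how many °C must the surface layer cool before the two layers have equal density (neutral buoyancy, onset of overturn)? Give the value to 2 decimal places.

0.72 °C

Neutral buoyancy requires Δρ = 0, i.e. −α(T_deep − T_surf′) + β(S_deep − S_surf) = 0.
T_surf′ = T_deep − (β/α)·ΔS = 15.8 − (7.1 × 10⁻⁴/2 × 10⁻⁴)·(+1.02) = 12.1790 °C.
Cooling required: 12.9 − (12.1790) = 0.7210 °C.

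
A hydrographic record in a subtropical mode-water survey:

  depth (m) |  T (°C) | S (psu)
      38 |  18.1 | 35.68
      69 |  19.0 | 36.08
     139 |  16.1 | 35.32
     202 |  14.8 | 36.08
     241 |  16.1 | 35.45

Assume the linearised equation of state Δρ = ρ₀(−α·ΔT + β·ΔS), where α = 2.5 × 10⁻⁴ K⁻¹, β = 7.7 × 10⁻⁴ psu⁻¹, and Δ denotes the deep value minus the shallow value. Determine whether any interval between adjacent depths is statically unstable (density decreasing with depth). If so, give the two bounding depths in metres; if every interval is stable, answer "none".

202–241 m

Evaluate Δρ/ρ₀ = −αΔT + βΔS across each adjacent pair:
  38–69 m: −αΔT+βΔS = −(2.5 × 10⁻⁴)(+0.9)+(7.7 × 10⁻⁴)(+0.40) = 8.3 × 10⁻⁵ → stable
  69–139 m: −αΔT+βΔS = −(2.5 × 10⁻⁴)(-2.9)+(7.7 × 10⁻⁴)(-0.76) = 1.4 × 10⁻⁴ → stable
  139–202 m: −αΔT+βΔS = −(2.5 × 10⁻⁴)(-1.3)+(7.7 × 10⁻⁴)(+0.76) = 9.1 × 10⁻⁴ → stable
  202–241 m: −αΔT+βΔS = −(2.5 × 10⁻⁴)(+1.3)+(7.7 × 10⁻⁴)(-0.63) = -8.1 × 10⁻⁴ → UNSTABLE
The 202–241 m interval has Δρ < 0: lighter water underlies denser water.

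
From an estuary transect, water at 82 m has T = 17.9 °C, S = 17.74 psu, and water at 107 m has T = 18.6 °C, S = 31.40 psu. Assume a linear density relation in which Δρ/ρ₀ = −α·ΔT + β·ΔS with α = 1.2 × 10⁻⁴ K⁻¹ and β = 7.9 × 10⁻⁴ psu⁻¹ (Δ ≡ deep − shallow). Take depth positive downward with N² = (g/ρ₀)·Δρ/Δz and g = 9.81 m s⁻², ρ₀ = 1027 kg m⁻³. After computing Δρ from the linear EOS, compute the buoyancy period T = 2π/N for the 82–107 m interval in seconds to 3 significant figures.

96.9 s

ΔT = +0.7 K, ΔS = +13.66 psu (deep − shallow).
Δρ/ρ₀ = −αΔT + βΔS = -8.40 × 10⁻⁵ + 0.0107914 = 0.0107074, so Δρ ≈ 11.00 kg m⁻³.
N² = (g/ρ₀)·Δρ/Δz = g·(Δρ/ρ₀)/Δz = 9.81 × 0.0107074 / 25 = 4.2016 × 10⁻³ s⁻².
N = √(4.2016 × 10⁻³) = 0.064820 rad s⁻¹ → T = 2π/N = 96.933 s ≈ 96.9 s.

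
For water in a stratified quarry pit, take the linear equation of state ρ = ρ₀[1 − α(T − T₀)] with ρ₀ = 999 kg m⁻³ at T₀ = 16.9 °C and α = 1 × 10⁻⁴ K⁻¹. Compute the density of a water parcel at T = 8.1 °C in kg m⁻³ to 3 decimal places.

T − T₀ = -8.8 K.
Bracket = 1 − α·(-8.8) = 1 + (8.80 × 10⁻⁴) = 1.0008800.
ρ = 999 × 1.0008800 = 999.879 kg m⁻³.

999.879 kg m⁻³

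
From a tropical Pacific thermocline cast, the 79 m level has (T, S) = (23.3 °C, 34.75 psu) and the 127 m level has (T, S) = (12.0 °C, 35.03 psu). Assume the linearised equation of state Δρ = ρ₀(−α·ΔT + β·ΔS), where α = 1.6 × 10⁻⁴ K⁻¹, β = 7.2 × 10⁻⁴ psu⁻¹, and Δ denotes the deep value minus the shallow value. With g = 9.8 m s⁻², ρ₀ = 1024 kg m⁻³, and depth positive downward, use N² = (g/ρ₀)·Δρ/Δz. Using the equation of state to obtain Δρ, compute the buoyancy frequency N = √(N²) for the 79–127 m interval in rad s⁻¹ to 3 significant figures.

ΔT = -11.3 K, ΔS = +0.28 psu (deep − shallow).
Δρ/ρ₀ = −αΔT + βΔS = 1.808 × 10⁻³ + 2.016 × 10⁻⁴ = 2.0096 × 10⁻³, so Δρ ≈ 2.058 kg m⁻³.
N² = (g/ρ₀)·Δρ/Δz = g·(Δρ/ρ₀)/Δz = 9.8 × 2.0096 × 10⁻³ / 48 = 4.1029 × 10⁻⁴ s⁻².
N = √(4.1029 × 10⁻⁴) = 0.020256 rad s⁻¹ ≈ 0.0203 rad s⁻¹.

0.0203 rad s⁻¹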